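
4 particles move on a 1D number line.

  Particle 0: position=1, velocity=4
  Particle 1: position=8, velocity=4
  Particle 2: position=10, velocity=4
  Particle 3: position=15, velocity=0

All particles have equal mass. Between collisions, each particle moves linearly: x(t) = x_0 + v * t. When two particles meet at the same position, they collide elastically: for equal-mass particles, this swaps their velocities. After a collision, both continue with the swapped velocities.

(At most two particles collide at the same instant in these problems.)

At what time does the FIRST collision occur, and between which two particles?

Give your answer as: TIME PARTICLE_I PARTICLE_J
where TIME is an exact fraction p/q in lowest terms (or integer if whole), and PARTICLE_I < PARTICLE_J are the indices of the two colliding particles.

Answer: 5/4 2 3

Derivation:
Pair (0,1): pos 1,8 vel 4,4 -> not approaching (rel speed 0 <= 0)
Pair (1,2): pos 8,10 vel 4,4 -> not approaching (rel speed 0 <= 0)
Pair (2,3): pos 10,15 vel 4,0 -> gap=5, closing at 4/unit, collide at t=5/4
Earliest collision: t=5/4 between 2 and 3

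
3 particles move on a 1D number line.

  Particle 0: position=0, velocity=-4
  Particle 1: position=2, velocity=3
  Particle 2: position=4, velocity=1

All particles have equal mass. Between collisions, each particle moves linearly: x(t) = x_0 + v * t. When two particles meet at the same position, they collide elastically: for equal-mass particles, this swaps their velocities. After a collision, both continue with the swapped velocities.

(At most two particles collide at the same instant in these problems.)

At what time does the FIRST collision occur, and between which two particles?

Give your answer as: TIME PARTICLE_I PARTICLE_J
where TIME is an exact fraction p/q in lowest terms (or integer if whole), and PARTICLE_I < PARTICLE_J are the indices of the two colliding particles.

Pair (0,1): pos 0,2 vel -4,3 -> not approaching (rel speed -7 <= 0)
Pair (1,2): pos 2,4 vel 3,1 -> gap=2, closing at 2/unit, collide at t=1
Earliest collision: t=1 between 1 and 2

Answer: 1 1 2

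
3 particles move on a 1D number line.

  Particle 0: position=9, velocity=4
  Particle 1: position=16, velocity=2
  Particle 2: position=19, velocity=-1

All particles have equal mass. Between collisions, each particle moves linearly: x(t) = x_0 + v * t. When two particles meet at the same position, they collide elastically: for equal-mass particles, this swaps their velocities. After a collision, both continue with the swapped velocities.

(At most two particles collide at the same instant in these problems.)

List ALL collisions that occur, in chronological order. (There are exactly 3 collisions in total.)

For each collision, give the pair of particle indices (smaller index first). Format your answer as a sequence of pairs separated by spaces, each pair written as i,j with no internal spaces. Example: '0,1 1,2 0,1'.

Answer: 1,2 0,1 1,2

Derivation:
Collision at t=1: particles 1 and 2 swap velocities; positions: p0=13 p1=18 p2=18; velocities now: v0=4 v1=-1 v2=2
Collision at t=2: particles 0 and 1 swap velocities; positions: p0=17 p1=17 p2=20; velocities now: v0=-1 v1=4 v2=2
Collision at t=7/2: particles 1 and 2 swap velocities; positions: p0=31/2 p1=23 p2=23; velocities now: v0=-1 v1=2 v2=4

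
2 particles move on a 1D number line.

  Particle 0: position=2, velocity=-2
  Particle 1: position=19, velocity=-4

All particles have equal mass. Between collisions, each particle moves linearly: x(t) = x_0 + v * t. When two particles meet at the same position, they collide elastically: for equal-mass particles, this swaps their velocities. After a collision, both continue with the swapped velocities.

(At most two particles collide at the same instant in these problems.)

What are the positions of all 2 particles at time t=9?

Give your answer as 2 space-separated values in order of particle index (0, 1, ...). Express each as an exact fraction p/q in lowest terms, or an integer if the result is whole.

Collision at t=17/2: particles 0 and 1 swap velocities; positions: p0=-15 p1=-15; velocities now: v0=-4 v1=-2
Advance to t=9 (no further collisions before then); velocities: v0=-4 v1=-2; positions = -17 -16

Answer: -17 -16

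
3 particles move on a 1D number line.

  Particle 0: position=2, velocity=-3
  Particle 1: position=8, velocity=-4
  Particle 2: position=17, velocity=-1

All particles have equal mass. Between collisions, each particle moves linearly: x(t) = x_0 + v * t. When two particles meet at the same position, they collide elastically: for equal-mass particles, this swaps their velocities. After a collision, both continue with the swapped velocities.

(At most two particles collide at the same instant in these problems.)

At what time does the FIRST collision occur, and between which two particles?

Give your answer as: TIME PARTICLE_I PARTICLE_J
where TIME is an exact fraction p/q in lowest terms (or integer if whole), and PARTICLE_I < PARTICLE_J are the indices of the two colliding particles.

Answer: 6 0 1

Derivation:
Pair (0,1): pos 2,8 vel -3,-4 -> gap=6, closing at 1/unit, collide at t=6
Pair (1,2): pos 8,17 vel -4,-1 -> not approaching (rel speed -3 <= 0)
Earliest collision: t=6 between 0 and 1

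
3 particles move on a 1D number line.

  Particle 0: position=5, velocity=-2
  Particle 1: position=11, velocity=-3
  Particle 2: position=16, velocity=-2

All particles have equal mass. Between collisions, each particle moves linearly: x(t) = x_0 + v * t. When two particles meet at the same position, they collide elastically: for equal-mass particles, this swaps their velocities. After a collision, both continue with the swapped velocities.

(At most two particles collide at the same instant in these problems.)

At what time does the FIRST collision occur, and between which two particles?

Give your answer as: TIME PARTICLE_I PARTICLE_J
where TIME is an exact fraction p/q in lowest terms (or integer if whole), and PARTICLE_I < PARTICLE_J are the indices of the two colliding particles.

Pair (0,1): pos 5,11 vel -2,-3 -> gap=6, closing at 1/unit, collide at t=6
Pair (1,2): pos 11,16 vel -3,-2 -> not approaching (rel speed -1 <= 0)
Earliest collision: t=6 between 0 and 1

Answer: 6 0 1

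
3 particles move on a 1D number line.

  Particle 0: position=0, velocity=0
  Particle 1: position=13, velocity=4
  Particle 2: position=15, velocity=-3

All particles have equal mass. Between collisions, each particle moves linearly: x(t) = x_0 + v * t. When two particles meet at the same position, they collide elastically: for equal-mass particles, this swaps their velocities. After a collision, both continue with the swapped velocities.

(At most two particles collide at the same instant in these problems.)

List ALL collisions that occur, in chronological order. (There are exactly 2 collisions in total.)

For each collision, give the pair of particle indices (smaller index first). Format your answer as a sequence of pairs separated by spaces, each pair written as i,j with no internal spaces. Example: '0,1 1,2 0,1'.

Answer: 1,2 0,1

Derivation:
Collision at t=2/7: particles 1 and 2 swap velocities; positions: p0=0 p1=99/7 p2=99/7; velocities now: v0=0 v1=-3 v2=4
Collision at t=5: particles 0 and 1 swap velocities; positions: p0=0 p1=0 p2=33; velocities now: v0=-3 v1=0 v2=4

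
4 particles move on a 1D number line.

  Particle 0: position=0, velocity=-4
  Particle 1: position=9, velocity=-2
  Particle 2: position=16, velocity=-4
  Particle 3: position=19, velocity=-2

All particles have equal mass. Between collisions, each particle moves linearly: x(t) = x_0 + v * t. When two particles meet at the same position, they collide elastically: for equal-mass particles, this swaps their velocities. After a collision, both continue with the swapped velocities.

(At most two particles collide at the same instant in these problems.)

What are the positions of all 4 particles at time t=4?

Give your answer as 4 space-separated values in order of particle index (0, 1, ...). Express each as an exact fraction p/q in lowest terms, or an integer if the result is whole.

Answer: -16 0 1 11

Derivation:
Collision at t=7/2: particles 1 and 2 swap velocities; positions: p0=-14 p1=2 p2=2 p3=12; velocities now: v0=-4 v1=-4 v2=-2 v3=-2
Advance to t=4 (no further collisions before then); velocities: v0=-4 v1=-4 v2=-2 v3=-2; positions = -16 0 1 11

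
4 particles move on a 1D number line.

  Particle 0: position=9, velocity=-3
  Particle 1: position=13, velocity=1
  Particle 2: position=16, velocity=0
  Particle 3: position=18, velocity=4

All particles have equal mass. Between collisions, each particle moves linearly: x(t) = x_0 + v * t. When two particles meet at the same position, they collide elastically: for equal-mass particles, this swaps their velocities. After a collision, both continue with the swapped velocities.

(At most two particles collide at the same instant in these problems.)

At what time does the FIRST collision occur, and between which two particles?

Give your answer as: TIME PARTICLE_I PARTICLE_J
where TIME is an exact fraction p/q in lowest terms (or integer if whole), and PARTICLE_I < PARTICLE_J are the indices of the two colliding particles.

Answer: 3 1 2

Derivation:
Pair (0,1): pos 9,13 vel -3,1 -> not approaching (rel speed -4 <= 0)
Pair (1,2): pos 13,16 vel 1,0 -> gap=3, closing at 1/unit, collide at t=3
Pair (2,3): pos 16,18 vel 0,4 -> not approaching (rel speed -4 <= 0)
Earliest collision: t=3 between 1 and 2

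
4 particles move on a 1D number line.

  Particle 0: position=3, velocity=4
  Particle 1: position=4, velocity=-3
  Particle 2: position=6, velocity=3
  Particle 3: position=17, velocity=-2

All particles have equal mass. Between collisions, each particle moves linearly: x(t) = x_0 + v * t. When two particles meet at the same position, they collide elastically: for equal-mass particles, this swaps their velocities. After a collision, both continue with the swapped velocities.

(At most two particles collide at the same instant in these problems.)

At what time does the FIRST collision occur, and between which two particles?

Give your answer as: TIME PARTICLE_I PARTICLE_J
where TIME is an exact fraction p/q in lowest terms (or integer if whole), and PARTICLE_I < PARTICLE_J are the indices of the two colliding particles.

Answer: 1/7 0 1

Derivation:
Pair (0,1): pos 3,4 vel 4,-3 -> gap=1, closing at 7/unit, collide at t=1/7
Pair (1,2): pos 4,6 vel -3,3 -> not approaching (rel speed -6 <= 0)
Pair (2,3): pos 6,17 vel 3,-2 -> gap=11, closing at 5/unit, collide at t=11/5
Earliest collision: t=1/7 between 0 and 1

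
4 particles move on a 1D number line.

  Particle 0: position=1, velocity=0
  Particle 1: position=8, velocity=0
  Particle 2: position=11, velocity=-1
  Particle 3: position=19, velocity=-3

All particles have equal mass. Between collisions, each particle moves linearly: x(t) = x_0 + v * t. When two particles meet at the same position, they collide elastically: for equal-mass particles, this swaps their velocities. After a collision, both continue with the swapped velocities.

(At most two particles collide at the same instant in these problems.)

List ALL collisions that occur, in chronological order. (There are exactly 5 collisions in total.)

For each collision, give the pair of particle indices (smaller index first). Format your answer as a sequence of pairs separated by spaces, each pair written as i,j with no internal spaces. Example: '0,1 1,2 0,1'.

Collision at t=3: particles 1 and 2 swap velocities; positions: p0=1 p1=8 p2=8 p3=10; velocities now: v0=0 v1=-1 v2=0 v3=-3
Collision at t=11/3: particles 2 and 3 swap velocities; positions: p0=1 p1=22/3 p2=8 p3=8; velocities now: v0=0 v1=-1 v2=-3 v3=0
Collision at t=4: particles 1 and 2 swap velocities; positions: p0=1 p1=7 p2=7 p3=8; velocities now: v0=0 v1=-3 v2=-1 v3=0
Collision at t=6: particles 0 and 1 swap velocities; positions: p0=1 p1=1 p2=5 p3=8; velocities now: v0=-3 v1=0 v2=-1 v3=0
Collision at t=10: particles 1 and 2 swap velocities; positions: p0=-11 p1=1 p2=1 p3=8; velocities now: v0=-3 v1=-1 v2=0 v3=0

Answer: 1,2 2,3 1,2 0,1 1,2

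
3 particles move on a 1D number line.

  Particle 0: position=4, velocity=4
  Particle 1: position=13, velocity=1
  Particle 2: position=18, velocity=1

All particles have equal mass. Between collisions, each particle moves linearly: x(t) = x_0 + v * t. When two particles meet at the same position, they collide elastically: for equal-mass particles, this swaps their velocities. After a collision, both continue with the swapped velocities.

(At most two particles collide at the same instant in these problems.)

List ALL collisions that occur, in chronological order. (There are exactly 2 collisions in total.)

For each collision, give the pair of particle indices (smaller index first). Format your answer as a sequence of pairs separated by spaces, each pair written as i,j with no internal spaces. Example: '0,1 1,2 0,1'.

Collision at t=3: particles 0 and 1 swap velocities; positions: p0=16 p1=16 p2=21; velocities now: v0=1 v1=4 v2=1
Collision at t=14/3: particles 1 and 2 swap velocities; positions: p0=53/3 p1=68/3 p2=68/3; velocities now: v0=1 v1=1 v2=4

Answer: 0,1 1,2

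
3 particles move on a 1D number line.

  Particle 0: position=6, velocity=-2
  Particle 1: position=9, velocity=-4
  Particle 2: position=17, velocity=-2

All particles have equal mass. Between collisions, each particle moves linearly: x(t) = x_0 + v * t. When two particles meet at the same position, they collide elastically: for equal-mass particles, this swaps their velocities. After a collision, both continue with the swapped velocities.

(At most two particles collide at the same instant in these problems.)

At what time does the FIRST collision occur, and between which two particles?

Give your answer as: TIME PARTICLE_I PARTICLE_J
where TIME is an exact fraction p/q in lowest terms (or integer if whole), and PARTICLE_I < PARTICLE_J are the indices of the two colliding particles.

Pair (0,1): pos 6,9 vel -2,-4 -> gap=3, closing at 2/unit, collide at t=3/2
Pair (1,2): pos 9,17 vel -4,-2 -> not approaching (rel speed -2 <= 0)
Earliest collision: t=3/2 between 0 and 1

Answer: 3/2 0 1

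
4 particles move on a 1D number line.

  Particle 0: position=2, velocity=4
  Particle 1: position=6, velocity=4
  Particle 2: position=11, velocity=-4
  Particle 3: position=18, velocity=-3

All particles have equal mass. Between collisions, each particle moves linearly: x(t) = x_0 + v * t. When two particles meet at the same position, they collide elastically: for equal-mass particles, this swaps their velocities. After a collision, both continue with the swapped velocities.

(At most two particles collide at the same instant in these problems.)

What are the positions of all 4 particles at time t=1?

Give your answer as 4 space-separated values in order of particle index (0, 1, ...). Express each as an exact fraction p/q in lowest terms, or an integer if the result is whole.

Collision at t=5/8: particles 1 and 2 swap velocities; positions: p0=9/2 p1=17/2 p2=17/2 p3=129/8; velocities now: v0=4 v1=-4 v2=4 v3=-3
Advance to t=1 (no further collisions before then); velocities: v0=4 v1=-4 v2=4 v3=-3; positions = 6 7 10 15

Answer: 6 7 10 15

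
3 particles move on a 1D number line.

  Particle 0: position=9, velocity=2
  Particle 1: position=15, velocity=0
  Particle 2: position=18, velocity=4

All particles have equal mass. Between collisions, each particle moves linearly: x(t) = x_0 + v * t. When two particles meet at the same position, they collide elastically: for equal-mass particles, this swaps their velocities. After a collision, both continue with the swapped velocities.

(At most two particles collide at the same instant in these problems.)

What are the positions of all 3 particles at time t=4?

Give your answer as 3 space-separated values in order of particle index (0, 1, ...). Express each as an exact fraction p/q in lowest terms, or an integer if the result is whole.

Collision at t=3: particles 0 and 1 swap velocities; positions: p0=15 p1=15 p2=30; velocities now: v0=0 v1=2 v2=4
Advance to t=4 (no further collisions before then); velocities: v0=0 v1=2 v2=4; positions = 15 17 34

Answer: 15 17 34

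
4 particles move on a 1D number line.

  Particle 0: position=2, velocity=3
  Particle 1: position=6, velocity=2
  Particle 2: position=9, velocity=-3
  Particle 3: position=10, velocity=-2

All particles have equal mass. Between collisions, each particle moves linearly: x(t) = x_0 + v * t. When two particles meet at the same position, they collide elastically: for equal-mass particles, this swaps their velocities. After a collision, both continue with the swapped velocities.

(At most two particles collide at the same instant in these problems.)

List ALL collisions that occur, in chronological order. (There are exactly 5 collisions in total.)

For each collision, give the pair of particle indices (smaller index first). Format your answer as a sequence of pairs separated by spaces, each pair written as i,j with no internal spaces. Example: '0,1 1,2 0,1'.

Answer: 1,2 2,3 0,1 1,2 2,3

Derivation:
Collision at t=3/5: particles 1 and 2 swap velocities; positions: p0=19/5 p1=36/5 p2=36/5 p3=44/5; velocities now: v0=3 v1=-3 v2=2 v3=-2
Collision at t=1: particles 2 and 3 swap velocities; positions: p0=5 p1=6 p2=8 p3=8; velocities now: v0=3 v1=-3 v2=-2 v3=2
Collision at t=7/6: particles 0 and 1 swap velocities; positions: p0=11/2 p1=11/2 p2=23/3 p3=25/3; velocities now: v0=-3 v1=3 v2=-2 v3=2
Collision at t=8/5: particles 1 and 2 swap velocities; positions: p0=21/5 p1=34/5 p2=34/5 p3=46/5; velocities now: v0=-3 v1=-2 v2=3 v3=2
Collision at t=4: particles 2 and 3 swap velocities; positions: p0=-3 p1=2 p2=14 p3=14; velocities now: v0=-3 v1=-2 v2=2 v3=3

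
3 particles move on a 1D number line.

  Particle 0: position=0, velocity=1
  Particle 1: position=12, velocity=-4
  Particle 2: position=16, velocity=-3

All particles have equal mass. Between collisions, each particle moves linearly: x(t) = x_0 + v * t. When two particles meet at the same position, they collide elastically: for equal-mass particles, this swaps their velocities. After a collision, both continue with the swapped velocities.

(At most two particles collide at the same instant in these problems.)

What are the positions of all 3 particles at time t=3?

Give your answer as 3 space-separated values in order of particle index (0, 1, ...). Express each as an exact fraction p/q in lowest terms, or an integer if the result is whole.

Answer: 0 3 7

Derivation:
Collision at t=12/5: particles 0 and 1 swap velocities; positions: p0=12/5 p1=12/5 p2=44/5; velocities now: v0=-4 v1=1 v2=-3
Advance to t=3 (no further collisions before then); velocities: v0=-4 v1=1 v2=-3; positions = 0 3 7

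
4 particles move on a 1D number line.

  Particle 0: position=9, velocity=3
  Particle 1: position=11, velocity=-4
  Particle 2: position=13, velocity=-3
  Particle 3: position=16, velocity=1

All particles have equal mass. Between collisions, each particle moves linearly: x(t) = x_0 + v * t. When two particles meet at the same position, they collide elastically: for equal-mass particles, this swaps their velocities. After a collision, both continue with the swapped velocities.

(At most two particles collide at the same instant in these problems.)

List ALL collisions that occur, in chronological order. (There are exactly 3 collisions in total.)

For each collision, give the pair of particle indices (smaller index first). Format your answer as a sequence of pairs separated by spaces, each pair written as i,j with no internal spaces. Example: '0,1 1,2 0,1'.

Collision at t=2/7: particles 0 and 1 swap velocities; positions: p0=69/7 p1=69/7 p2=85/7 p3=114/7; velocities now: v0=-4 v1=3 v2=-3 v3=1
Collision at t=2/3: particles 1 and 2 swap velocities; positions: p0=25/3 p1=11 p2=11 p3=50/3; velocities now: v0=-4 v1=-3 v2=3 v3=1
Collision at t=7/2: particles 2 and 3 swap velocities; positions: p0=-3 p1=5/2 p2=39/2 p3=39/2; velocities now: v0=-4 v1=-3 v2=1 v3=3

Answer: 0,1 1,2 2,3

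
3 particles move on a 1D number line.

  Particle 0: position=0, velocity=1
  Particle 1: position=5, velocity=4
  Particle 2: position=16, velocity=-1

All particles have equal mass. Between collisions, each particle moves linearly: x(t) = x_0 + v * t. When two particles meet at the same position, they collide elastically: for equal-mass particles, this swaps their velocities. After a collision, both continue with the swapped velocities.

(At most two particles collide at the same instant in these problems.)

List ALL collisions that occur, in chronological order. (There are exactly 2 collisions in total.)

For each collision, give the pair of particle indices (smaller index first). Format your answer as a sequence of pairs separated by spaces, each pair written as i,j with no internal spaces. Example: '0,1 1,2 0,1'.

Answer: 1,2 0,1

Derivation:
Collision at t=11/5: particles 1 and 2 swap velocities; positions: p0=11/5 p1=69/5 p2=69/5; velocities now: v0=1 v1=-1 v2=4
Collision at t=8: particles 0 and 1 swap velocities; positions: p0=8 p1=8 p2=37; velocities now: v0=-1 v1=1 v2=4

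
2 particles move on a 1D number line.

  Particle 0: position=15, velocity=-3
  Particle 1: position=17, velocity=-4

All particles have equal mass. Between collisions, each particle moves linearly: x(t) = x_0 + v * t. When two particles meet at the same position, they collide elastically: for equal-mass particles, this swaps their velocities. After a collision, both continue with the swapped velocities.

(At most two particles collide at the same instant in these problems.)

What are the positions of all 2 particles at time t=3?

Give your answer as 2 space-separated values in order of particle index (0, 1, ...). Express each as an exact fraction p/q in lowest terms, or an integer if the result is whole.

Collision at t=2: particles 0 and 1 swap velocities; positions: p0=9 p1=9; velocities now: v0=-4 v1=-3
Advance to t=3 (no further collisions before then); velocities: v0=-4 v1=-3; positions = 5 6

Answer: 5 6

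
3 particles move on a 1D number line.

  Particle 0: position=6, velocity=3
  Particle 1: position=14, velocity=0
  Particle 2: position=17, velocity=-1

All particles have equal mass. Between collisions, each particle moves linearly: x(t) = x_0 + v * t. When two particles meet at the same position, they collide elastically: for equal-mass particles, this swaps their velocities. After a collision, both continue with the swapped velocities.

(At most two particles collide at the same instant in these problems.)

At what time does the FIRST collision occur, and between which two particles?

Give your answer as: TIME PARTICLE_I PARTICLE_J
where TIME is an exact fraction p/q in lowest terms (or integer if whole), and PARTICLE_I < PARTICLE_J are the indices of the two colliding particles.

Pair (0,1): pos 6,14 vel 3,0 -> gap=8, closing at 3/unit, collide at t=8/3
Pair (1,2): pos 14,17 vel 0,-1 -> gap=3, closing at 1/unit, collide at t=3
Earliest collision: t=8/3 between 0 and 1

Answer: 8/3 0 1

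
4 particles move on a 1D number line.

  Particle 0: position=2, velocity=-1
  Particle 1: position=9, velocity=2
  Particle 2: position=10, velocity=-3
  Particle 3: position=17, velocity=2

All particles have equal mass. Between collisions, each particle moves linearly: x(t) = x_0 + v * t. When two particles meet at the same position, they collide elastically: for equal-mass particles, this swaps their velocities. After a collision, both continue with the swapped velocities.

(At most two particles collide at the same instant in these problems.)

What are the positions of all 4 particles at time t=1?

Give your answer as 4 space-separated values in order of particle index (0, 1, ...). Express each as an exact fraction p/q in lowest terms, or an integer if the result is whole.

Collision at t=1/5: particles 1 and 2 swap velocities; positions: p0=9/5 p1=47/5 p2=47/5 p3=87/5; velocities now: v0=-1 v1=-3 v2=2 v3=2
Advance to t=1 (no further collisions before then); velocities: v0=-1 v1=-3 v2=2 v3=2; positions = 1 7 11 19

Answer: 1 7 11 19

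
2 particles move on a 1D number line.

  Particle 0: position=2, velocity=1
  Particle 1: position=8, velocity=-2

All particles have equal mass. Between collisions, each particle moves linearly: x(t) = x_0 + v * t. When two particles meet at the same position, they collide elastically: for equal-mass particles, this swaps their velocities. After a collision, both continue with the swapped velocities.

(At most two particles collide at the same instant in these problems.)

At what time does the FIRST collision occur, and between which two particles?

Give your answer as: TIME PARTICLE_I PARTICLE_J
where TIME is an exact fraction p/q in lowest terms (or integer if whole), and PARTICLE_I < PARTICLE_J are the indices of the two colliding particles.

Answer: 2 0 1

Derivation:
Pair (0,1): pos 2,8 vel 1,-2 -> gap=6, closing at 3/unit, collide at t=2
Earliest collision: t=2 between 0 and 1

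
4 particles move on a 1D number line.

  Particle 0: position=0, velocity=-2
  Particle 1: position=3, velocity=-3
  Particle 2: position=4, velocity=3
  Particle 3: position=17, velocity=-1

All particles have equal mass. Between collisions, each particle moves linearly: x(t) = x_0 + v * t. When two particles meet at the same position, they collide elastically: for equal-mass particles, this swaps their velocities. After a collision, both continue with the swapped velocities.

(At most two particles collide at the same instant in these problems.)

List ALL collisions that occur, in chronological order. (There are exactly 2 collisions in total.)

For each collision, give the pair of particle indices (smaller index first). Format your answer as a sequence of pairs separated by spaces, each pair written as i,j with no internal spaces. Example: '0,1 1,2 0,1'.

Answer: 0,1 2,3

Derivation:
Collision at t=3: particles 0 and 1 swap velocities; positions: p0=-6 p1=-6 p2=13 p3=14; velocities now: v0=-3 v1=-2 v2=3 v3=-1
Collision at t=13/4: particles 2 and 3 swap velocities; positions: p0=-27/4 p1=-13/2 p2=55/4 p3=55/4; velocities now: v0=-3 v1=-2 v2=-1 v3=3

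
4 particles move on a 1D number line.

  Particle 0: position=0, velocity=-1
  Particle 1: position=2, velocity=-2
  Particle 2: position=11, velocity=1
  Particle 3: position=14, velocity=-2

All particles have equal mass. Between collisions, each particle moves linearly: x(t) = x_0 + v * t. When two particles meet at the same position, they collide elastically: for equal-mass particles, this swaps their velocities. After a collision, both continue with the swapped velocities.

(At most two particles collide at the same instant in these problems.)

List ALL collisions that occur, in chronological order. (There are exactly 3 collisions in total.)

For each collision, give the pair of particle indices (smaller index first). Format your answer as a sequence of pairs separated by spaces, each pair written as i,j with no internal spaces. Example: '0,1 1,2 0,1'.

Collision at t=1: particles 2 and 3 swap velocities; positions: p0=-1 p1=0 p2=12 p3=12; velocities now: v0=-1 v1=-2 v2=-2 v3=1
Collision at t=2: particles 0 and 1 swap velocities; positions: p0=-2 p1=-2 p2=10 p3=13; velocities now: v0=-2 v1=-1 v2=-2 v3=1
Collision at t=14: particles 1 and 2 swap velocities; positions: p0=-26 p1=-14 p2=-14 p3=25; velocities now: v0=-2 v1=-2 v2=-1 v3=1

Answer: 2,3 0,1 1,2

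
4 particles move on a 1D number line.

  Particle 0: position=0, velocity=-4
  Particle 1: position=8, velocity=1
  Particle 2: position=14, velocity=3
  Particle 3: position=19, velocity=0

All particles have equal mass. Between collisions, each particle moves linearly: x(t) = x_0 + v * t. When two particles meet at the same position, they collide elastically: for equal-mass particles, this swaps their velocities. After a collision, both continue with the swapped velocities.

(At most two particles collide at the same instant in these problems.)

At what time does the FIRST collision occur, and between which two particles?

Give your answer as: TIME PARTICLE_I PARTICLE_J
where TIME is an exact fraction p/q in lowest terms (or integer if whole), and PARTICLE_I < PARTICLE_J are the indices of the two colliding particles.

Pair (0,1): pos 0,8 vel -4,1 -> not approaching (rel speed -5 <= 0)
Pair (1,2): pos 8,14 vel 1,3 -> not approaching (rel speed -2 <= 0)
Pair (2,3): pos 14,19 vel 3,0 -> gap=5, closing at 3/unit, collide at t=5/3
Earliest collision: t=5/3 between 2 and 3

Answer: 5/3 2 3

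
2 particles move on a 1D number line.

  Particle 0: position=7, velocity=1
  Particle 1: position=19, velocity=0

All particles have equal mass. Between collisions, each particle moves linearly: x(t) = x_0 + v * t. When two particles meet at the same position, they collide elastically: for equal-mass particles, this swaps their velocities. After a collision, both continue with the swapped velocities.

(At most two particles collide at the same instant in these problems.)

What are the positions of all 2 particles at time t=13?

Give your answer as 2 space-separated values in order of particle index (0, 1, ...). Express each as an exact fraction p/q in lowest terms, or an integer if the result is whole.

Collision at t=12: particles 0 and 1 swap velocities; positions: p0=19 p1=19; velocities now: v0=0 v1=1
Advance to t=13 (no further collisions before then); velocities: v0=0 v1=1; positions = 19 20

Answer: 19 20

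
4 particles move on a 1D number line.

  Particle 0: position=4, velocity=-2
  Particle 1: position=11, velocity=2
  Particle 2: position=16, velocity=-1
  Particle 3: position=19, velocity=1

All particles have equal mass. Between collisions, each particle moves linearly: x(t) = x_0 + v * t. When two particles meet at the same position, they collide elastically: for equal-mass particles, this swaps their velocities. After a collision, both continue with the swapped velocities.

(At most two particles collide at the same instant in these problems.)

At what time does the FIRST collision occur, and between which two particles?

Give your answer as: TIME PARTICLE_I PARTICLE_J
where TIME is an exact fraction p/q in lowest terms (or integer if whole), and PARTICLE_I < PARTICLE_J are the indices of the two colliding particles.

Pair (0,1): pos 4,11 vel -2,2 -> not approaching (rel speed -4 <= 0)
Pair (1,2): pos 11,16 vel 2,-1 -> gap=5, closing at 3/unit, collide at t=5/3
Pair (2,3): pos 16,19 vel -1,1 -> not approaching (rel speed -2 <= 0)
Earliest collision: t=5/3 between 1 and 2

Answer: 5/3 1 2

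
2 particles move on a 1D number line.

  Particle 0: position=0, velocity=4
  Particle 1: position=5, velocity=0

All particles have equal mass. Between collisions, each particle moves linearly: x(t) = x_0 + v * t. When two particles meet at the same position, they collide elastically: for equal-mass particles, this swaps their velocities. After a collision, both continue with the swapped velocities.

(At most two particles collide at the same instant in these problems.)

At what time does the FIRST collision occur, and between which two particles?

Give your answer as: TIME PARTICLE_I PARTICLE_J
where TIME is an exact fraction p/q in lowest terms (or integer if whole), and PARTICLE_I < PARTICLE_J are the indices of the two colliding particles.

Pair (0,1): pos 0,5 vel 4,0 -> gap=5, closing at 4/unit, collide at t=5/4
Earliest collision: t=5/4 between 0 and 1

Answer: 5/4 0 1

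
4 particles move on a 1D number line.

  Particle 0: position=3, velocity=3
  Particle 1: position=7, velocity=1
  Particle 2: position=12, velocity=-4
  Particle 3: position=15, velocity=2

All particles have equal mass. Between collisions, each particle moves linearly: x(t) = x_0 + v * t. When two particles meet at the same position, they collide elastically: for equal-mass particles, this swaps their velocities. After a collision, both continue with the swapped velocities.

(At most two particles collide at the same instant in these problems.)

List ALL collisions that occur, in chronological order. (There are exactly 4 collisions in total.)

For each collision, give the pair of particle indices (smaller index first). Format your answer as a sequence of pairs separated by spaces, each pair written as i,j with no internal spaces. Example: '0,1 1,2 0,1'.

Answer: 1,2 0,1 1,2 2,3

Derivation:
Collision at t=1: particles 1 and 2 swap velocities; positions: p0=6 p1=8 p2=8 p3=17; velocities now: v0=3 v1=-4 v2=1 v3=2
Collision at t=9/7: particles 0 and 1 swap velocities; positions: p0=48/7 p1=48/7 p2=58/7 p3=123/7; velocities now: v0=-4 v1=3 v2=1 v3=2
Collision at t=2: particles 1 and 2 swap velocities; positions: p0=4 p1=9 p2=9 p3=19; velocities now: v0=-4 v1=1 v2=3 v3=2
Collision at t=12: particles 2 and 3 swap velocities; positions: p0=-36 p1=19 p2=39 p3=39; velocities now: v0=-4 v1=1 v2=2 v3=3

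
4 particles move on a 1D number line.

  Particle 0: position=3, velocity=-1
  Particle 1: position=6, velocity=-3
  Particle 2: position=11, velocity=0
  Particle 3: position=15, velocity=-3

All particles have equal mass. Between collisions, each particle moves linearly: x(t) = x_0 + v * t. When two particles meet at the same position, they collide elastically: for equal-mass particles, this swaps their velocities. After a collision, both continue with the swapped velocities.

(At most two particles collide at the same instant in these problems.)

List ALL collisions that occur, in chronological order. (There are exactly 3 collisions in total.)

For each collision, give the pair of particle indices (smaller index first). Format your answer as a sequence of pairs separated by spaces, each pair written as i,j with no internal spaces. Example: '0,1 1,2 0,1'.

Answer: 2,3 0,1 1,2

Derivation:
Collision at t=4/3: particles 2 and 3 swap velocities; positions: p0=5/3 p1=2 p2=11 p3=11; velocities now: v0=-1 v1=-3 v2=-3 v3=0
Collision at t=3/2: particles 0 and 1 swap velocities; positions: p0=3/2 p1=3/2 p2=21/2 p3=11; velocities now: v0=-3 v1=-1 v2=-3 v3=0
Collision at t=6: particles 1 and 2 swap velocities; positions: p0=-12 p1=-3 p2=-3 p3=11; velocities now: v0=-3 v1=-3 v2=-1 v3=0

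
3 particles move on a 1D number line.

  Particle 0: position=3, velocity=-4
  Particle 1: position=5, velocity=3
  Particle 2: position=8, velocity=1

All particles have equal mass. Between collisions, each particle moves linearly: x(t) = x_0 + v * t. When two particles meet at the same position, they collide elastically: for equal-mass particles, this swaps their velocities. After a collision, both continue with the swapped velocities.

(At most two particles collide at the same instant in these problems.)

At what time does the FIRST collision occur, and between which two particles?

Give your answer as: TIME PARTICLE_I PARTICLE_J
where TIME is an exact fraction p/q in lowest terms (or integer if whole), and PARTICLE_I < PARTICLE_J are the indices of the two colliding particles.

Answer: 3/2 1 2

Derivation:
Pair (0,1): pos 3,5 vel -4,3 -> not approaching (rel speed -7 <= 0)
Pair (1,2): pos 5,8 vel 3,1 -> gap=3, closing at 2/unit, collide at t=3/2
Earliest collision: t=3/2 between 1 and 2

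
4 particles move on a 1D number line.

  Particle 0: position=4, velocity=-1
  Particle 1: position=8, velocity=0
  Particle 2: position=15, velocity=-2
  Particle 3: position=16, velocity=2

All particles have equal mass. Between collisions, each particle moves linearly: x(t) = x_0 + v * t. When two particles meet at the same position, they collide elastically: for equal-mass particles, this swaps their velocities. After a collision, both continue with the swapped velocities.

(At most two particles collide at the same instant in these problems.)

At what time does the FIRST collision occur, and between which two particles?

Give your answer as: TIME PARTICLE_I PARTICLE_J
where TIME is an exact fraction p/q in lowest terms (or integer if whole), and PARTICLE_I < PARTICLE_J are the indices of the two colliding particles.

Pair (0,1): pos 4,8 vel -1,0 -> not approaching (rel speed -1 <= 0)
Pair (1,2): pos 8,15 vel 0,-2 -> gap=7, closing at 2/unit, collide at t=7/2
Pair (2,3): pos 15,16 vel -2,2 -> not approaching (rel speed -4 <= 0)
Earliest collision: t=7/2 between 1 and 2

Answer: 7/2 1 2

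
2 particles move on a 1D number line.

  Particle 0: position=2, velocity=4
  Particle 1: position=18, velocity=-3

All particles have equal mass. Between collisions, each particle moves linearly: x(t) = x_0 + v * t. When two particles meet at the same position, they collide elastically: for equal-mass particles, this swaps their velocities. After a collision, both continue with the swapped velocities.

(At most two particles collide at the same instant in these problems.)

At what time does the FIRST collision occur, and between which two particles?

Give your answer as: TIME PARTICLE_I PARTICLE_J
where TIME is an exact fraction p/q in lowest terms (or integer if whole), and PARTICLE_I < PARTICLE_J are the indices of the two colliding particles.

Pair (0,1): pos 2,18 vel 4,-3 -> gap=16, closing at 7/unit, collide at t=16/7
Earliest collision: t=16/7 between 0 and 1

Answer: 16/7 0 1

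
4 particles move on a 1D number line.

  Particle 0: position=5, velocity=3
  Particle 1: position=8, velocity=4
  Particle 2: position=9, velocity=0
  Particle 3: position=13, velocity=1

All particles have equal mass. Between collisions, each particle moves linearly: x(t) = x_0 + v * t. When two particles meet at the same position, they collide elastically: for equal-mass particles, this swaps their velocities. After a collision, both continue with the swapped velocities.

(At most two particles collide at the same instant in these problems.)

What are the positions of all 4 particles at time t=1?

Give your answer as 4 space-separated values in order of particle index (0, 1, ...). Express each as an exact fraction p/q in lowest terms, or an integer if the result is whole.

Collision at t=1/4: particles 1 and 2 swap velocities; positions: p0=23/4 p1=9 p2=9 p3=53/4; velocities now: v0=3 v1=0 v2=4 v3=1
Advance to t=1 (no further collisions before then); velocities: v0=3 v1=0 v2=4 v3=1; positions = 8 9 12 14

Answer: 8 9 12 14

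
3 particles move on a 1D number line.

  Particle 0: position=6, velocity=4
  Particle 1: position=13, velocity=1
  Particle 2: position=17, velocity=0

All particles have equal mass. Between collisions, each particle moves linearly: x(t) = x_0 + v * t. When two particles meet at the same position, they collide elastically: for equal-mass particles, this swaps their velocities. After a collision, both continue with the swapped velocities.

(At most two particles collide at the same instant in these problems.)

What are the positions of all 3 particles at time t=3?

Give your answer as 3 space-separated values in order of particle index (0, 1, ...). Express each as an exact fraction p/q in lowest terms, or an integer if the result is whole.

Answer: 16 17 18

Derivation:
Collision at t=7/3: particles 0 and 1 swap velocities; positions: p0=46/3 p1=46/3 p2=17; velocities now: v0=1 v1=4 v2=0
Collision at t=11/4: particles 1 and 2 swap velocities; positions: p0=63/4 p1=17 p2=17; velocities now: v0=1 v1=0 v2=4
Advance to t=3 (no further collisions before then); velocities: v0=1 v1=0 v2=4; positions = 16 17 18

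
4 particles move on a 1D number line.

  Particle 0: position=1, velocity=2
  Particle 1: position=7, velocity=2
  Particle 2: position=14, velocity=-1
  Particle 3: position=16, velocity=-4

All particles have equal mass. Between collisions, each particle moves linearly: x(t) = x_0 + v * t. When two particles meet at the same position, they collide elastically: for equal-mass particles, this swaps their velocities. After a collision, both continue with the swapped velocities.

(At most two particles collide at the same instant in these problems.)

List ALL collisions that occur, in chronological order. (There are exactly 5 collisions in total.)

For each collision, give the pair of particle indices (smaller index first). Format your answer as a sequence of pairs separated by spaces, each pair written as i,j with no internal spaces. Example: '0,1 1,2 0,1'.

Answer: 2,3 1,2 2,3 0,1 1,2

Derivation:
Collision at t=2/3: particles 2 and 3 swap velocities; positions: p0=7/3 p1=25/3 p2=40/3 p3=40/3; velocities now: v0=2 v1=2 v2=-4 v3=-1
Collision at t=3/2: particles 1 and 2 swap velocities; positions: p0=4 p1=10 p2=10 p3=25/2; velocities now: v0=2 v1=-4 v2=2 v3=-1
Collision at t=7/3: particles 2 and 3 swap velocities; positions: p0=17/3 p1=20/3 p2=35/3 p3=35/3; velocities now: v0=2 v1=-4 v2=-1 v3=2
Collision at t=5/2: particles 0 and 1 swap velocities; positions: p0=6 p1=6 p2=23/2 p3=12; velocities now: v0=-4 v1=2 v2=-1 v3=2
Collision at t=13/3: particles 1 and 2 swap velocities; positions: p0=-4/3 p1=29/3 p2=29/3 p3=47/3; velocities now: v0=-4 v1=-1 v2=2 v3=2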